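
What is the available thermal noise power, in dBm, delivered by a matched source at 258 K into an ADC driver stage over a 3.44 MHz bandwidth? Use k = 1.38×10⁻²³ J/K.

P_n = kTB = 1.38×10⁻²³ × 258 × 3.44×10⁶ = 1.22×10⁻¹⁴ W
In dBm: 10 log₁₀(1.22×10⁻¹⁴ / 10⁻³) = −109.1 dBm

−109.1 dBm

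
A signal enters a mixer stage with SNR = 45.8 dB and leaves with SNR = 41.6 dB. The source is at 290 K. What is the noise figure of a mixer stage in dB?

NF (dB) = SNR_in(dB) − SNR_out(dB) when the source is at T₀
NF = 45.8 − 41.6 = 4.2 dB

4.2 dB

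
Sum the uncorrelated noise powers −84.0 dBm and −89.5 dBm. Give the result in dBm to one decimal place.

−82.9 dBm

Convert to linear, add, convert back:
P₁ = 3.98×10⁻¹² W, P₂ = 1.12×10⁻¹² W
P_tot = 5.10×10⁻¹² W → 10 log₁₀(P_tot / 10⁻³) = −82.9 dBm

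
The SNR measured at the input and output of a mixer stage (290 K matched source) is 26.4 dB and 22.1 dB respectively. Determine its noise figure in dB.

NF (dB) = SNR_in(dB) − SNR_out(dB) when the source is at T₀
NF = 26.4 − 22.1 = 4.3 dB

4.3 dB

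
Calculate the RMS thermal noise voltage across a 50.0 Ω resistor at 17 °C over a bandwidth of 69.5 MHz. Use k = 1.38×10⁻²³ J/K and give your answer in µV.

7.46 µV

T = 17 °C + 273.15 = 290.15 K
V_n = √(4kTRB)
4kTRB = 4 × 1.38×10⁻²³ × 290.15 × 5.00×10¹ × 6.95×10⁷ = 5.57×10⁻¹¹ V²
V_n = √(5.57×10⁻¹¹) = 7.46×10⁻⁶ V = 7.46 µV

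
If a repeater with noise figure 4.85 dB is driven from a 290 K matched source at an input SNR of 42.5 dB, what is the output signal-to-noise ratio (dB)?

By definition F = SNR_in/SNR_out, so in dB: SNR_out = SNR_in − NF
SNR_out = 42.5 − 4.85 = 37.65 dB

37.65 dB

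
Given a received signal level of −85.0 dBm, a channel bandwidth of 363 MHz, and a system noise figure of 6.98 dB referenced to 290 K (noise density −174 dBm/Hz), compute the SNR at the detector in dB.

Noise floor: N = −174 + 10 log₁₀(B) + NF
10 log₁₀(3.63×10⁸) = 85.6 dB
N = −174 + 85.6 + 6.98 = −81.42 dBm
SNR = P_sig − N = −85.0 − (−81.42) = −3.58 dB → −3.6 dB

−3.6 dB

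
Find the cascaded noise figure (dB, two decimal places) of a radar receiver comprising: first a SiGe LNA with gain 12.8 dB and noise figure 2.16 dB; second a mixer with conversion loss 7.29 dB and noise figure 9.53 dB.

Convert to linear (a loss of L dB is a gain of −L dB): F_i = 10^(NF_i/10), G_i = 10^(G_i,dB/10)
  Stage 1: F_1 = 10^(2.16/10) = 1.644, G_1 = 10^(12.8/10) = 19.05
  Stage 2: F_2 = 10^(9.53/10) = 8.974, G_2 = 10^(−7.29/10) = 0.1866
Friis cascade:
  F = 1.644 + (8.974 − 1)/19.05 = 2.063
NF = 10 log₁₀(2.063) = 3.14 dB

3.14 dB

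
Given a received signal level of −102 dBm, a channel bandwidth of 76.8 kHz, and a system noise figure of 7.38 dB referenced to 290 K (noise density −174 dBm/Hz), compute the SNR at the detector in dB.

Noise floor: N = −174 + 10 log₁₀(B) + NF
10 log₁₀(7.68×10⁴) = 48.85 dB
N = −174 + 48.85 + 7.38 = −117.77 dBm
SNR = P_sig − N = −102 − (−117.77) = 15.77 dB → 15.8 dB

15.8 dB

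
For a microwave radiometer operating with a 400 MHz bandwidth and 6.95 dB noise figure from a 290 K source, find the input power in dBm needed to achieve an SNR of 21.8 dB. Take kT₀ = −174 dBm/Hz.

−59.2 dBm

Sensitivity = −174 + 10 log₁₀(B) + NF + SNR_min
= −174 + 86.02 + 6.95 + 21.8
= −59.23 dBm → −59.2 dBm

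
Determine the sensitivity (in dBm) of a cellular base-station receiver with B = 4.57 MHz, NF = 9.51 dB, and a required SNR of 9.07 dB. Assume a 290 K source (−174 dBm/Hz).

−88.8 dBm

Sensitivity = −174 + 10 log₁₀(B) + NF + SNR_min
= −174 + 66.6 + 9.51 + 9.07
= −88.82 dBm → −88.8 dBm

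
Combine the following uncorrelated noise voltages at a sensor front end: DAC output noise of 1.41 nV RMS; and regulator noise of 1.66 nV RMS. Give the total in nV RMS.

Uncorrelated sources add in power (mean-square): V_tot = √(ΣV_i²)
V_tot = √[(1.41×10⁻⁹)² + (1.66×10⁻⁹)²] = 2.18×10⁻⁹ V = 2.18 nV

2.18 nV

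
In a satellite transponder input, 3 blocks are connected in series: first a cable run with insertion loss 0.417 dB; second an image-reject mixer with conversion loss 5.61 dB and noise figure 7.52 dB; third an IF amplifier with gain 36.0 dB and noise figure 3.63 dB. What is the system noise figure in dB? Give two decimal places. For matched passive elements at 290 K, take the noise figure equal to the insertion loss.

10.59 dB

Convert to linear (a loss of L dB is a gain of −L dB): F_i = 10^(NF_i/10), G_i = 10^(G_i,dB/10)
  Stage 1: F_1 = 10^(0.417/10) = 1.101, G_1 = 10^(−0.417/10) = 0.9084
  Stage 2: F_2 = 10^(7.52/10) = 5.649, G_2 = 10^(−5.61/10) = 0.2748
  Stage 3: F_3 = 10^(3.63/10) = 2.307, G_3 = 10^(36.0/10) = 3981
Friis cascade:
  F = 1.101 + (5.649 − 1)/0.9084 + (2.307 − 1)/0.2496 = 11.45
NF = 10 log₁₀(11.45) = 10.59 dB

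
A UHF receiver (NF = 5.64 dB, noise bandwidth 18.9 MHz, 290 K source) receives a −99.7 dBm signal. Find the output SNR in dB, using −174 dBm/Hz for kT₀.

−4.1 dB

Noise floor: N = −174 + 10 log₁₀(B) + NF
10 log₁₀(1.89×10⁷) = 72.76 dB
N = −174 + 72.76 + 5.64 = −95.60 dBm
SNR = P_sig − N = −99.7 − (−95.60) = −4.10 dB → −4.1 dB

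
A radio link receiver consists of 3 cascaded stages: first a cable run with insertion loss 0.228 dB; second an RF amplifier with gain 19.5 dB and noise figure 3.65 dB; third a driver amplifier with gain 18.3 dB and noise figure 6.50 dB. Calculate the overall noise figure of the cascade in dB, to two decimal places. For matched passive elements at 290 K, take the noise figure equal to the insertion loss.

Convert to linear (a loss of L dB is a gain of −L dB): F_i = 10^(NF_i/10), G_i = 10^(G_i,dB/10)
  Stage 1: F_1 = 10^(0.228/10) = 1.054, G_1 = 10^(−0.228/10) = 0.9489
  Stage 2: F_2 = 10^(3.65/10) = 2.317, G_2 = 10^(19.5/10) = 89.13
  Stage 3: F_3 = 10^(6.50/10) = 4.467, G_3 = 10^(18.3/10) = 67.61
Friis cascade:
  F = 1.054 + (2.317 − 1)/0.9489 + (4.467 − 1)/84.57 = 2.483
NF = 10 log₁₀(2.483) = 3.95 dB

3.95 dB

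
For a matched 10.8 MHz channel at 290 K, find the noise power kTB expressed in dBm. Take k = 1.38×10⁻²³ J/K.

−103.6 dBm

P_n = kTB = 1.38×10⁻²³ × 290 × 1.08×10⁷ = 4.32×10⁻¹⁴ W
In dBm: 10 log₁₀(4.32×10⁻¹⁴ / 10⁻³) = −103.6 dBm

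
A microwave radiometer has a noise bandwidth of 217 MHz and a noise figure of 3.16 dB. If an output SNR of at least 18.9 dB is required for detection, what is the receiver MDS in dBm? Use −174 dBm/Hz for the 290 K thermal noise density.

Sensitivity = −174 + 10 log₁₀(B) + NF + SNR_min
= −174 + 83.36 + 3.16 + 18.9
= −68.58 dBm → −68.6 dBm

−68.6 dBm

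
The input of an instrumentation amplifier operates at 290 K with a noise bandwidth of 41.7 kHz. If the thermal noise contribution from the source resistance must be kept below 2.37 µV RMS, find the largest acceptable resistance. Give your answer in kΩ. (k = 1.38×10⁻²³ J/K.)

8.41 kΩ

Johnson–Nyquist: V_n = √(4kTRB) ⇒ R = V_n² / (4kTB)
4kTB = 4 × 1.38×10⁻²³ × 290 × 4.17×10⁴ = 6.68×10⁻¹⁶
R = (2.37×10⁻⁶)² / 6.68×10⁻¹⁶ = 8.41×10³ Ω = 8.41 kΩ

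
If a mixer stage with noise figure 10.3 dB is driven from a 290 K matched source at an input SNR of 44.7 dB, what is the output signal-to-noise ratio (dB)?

34.4 dB

By definition F = SNR_in/SNR_out, so in dB: SNR_out = SNR_in − NF
SNR_out = 44.7 − 10.3 = 34.4 dB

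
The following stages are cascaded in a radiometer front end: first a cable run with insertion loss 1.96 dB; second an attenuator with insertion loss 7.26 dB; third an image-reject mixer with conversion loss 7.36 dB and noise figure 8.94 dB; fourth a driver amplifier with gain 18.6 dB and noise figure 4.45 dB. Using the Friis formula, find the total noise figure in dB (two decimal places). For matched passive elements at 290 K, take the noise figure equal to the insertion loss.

21.67 dB

Convert to linear (a loss of L dB is a gain of −L dB): F_i = 10^(NF_i/10), G_i = 10^(G_i,dB/10)
  Stage 1: F_1 = 10^(1.96/10) = 1.570, G_1 = 10^(−1.96/10) = 0.6368
  Stage 2: F_2 = 10^(7.26/10) = 5.321, G_2 = 10^(−7.26/10) = 0.1879
  Stage 3: F_3 = 10^(8.94/10) = 7.834, G_3 = 10^(−7.36/10) = 0.1837
  Stage 4: F_4 = 10^(4.45/10) = 2.786, G_4 = 10^(18.6/10) = 72.44
Friis cascade:
  F = 1.570 + (5.321 − 1)/0.6368 + (7.834 − 1)/0.1197 + (2.786 − 1)/0.02198 = 146.7
NF = 10 log₁₀(146.7) = 21.67 dB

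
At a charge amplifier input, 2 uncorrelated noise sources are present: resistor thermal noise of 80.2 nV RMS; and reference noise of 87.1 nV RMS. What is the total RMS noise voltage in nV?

118 nV

Uncorrelated sources add in power (mean-square): V_tot = √(ΣV_i²)
V_tot = √[(8.02×10⁻⁸)² + (8.71×10⁻⁸)²] = 1.18×10⁻⁷ V = 118 nV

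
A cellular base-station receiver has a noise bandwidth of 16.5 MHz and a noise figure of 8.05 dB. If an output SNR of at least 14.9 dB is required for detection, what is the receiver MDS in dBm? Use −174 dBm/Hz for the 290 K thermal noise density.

Sensitivity = −174 + 10 log₁₀(B) + NF + SNR_min
= −174 + 72.17 + 8.05 + 14.9
= −78.88 dBm → −78.9 dBm

−78.9 dBm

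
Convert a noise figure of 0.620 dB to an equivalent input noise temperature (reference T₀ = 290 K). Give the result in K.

F = 10^(0.620/10) = 1.15345
T_e = (F − 1)·T₀ = (1.15345 − 1) × 290 = 44.5 K

44.5 K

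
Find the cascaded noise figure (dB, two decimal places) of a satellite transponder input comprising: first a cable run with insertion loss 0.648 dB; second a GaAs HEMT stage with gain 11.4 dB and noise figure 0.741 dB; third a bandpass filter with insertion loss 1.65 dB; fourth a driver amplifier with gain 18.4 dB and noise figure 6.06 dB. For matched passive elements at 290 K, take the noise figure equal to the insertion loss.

2.53 dB

Convert to linear (a loss of L dB is a gain of −L dB): F_i = 10^(NF_i/10), G_i = 10^(G_i,dB/10)
  Stage 1: F_1 = 10^(0.648/10) = 1.161, G_1 = 10^(−0.648/10) = 0.8614
  Stage 2: F_2 = 10^(0.741/10) = 1.186, G_2 = 10^(11.4/10) = 13.80
  Stage 3: F_3 = 10^(1.65/10) = 1.462, G_3 = 10^(−1.65/10) = 0.6839
  Stage 4: F_4 = 10^(6.06/10) = 4.036, G_4 = 10^(18.4/10) = 69.18
Friis cascade:
  F = 1.161 + (1.186 − 1)/0.8614 + (1.462 − 1)/11.89 + (4.036 − 1)/8.132 = 1.789
NF = 10 log₁₀(1.789) = 2.53 dB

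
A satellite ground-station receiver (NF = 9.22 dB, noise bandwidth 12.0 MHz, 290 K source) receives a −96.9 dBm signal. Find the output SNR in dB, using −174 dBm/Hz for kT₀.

−2.9 dB

Noise floor: N = −174 + 10 log₁₀(B) + NF
10 log₁₀(1.20×10⁷) = 70.79 dB
N = −174 + 70.79 + 9.22 = −93.99 dBm
SNR = P_sig − N = −96.9 − (−93.99) = −2.91 dB → −2.9 dB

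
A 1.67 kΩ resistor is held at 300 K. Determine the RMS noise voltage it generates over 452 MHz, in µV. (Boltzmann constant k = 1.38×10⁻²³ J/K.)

112 µV

V_n = √(4kTRB)
4kTRB = 4 × 1.38×10⁻²³ × 300 × 1.67×10³ × 4.52×10⁸ = 1.25×10⁻⁸ V²
V_n = √(1.25×10⁻⁸) = 1.12×10⁻⁴ V = 112 µV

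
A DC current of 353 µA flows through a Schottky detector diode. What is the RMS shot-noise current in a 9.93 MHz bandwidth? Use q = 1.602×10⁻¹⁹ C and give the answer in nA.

I_n = √(2qI·B)
2qI·B = 2 × 1.602×10⁻¹⁹ × 3.53×10⁻⁴ × 9.93×10⁶ = 1.12×10⁻¹⁵ A²
I_n = √(1.12×10⁻¹⁵) = 3.35×10⁻⁸ A = 33.5 nA

33.5 nA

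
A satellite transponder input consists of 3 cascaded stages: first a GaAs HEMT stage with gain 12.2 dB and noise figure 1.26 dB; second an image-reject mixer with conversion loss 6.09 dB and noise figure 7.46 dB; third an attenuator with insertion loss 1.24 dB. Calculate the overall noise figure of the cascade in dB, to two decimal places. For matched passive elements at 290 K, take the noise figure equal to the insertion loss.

2.29 dB

Convert to linear (a loss of L dB is a gain of −L dB): F_i = 10^(NF_i/10), G_i = 10^(G_i,dB/10)
  Stage 1: F_1 = 10^(1.26/10) = 1.337, G_1 = 10^(12.2/10) = 16.60
  Stage 2: F_2 = 10^(7.46/10) = 5.572, G_2 = 10^(−6.09/10) = 0.2460
  Stage 3: F_3 = 10^(1.24/10) = 1.330, G_3 = 10^(−1.24/10) = 0.7516
Friis cascade:
  F = 1.337 + (5.572 − 1)/16.60 + (1.330 − 1)/4.083 = 1.693
NF = 10 log₁₀(1.693) = 2.29 dB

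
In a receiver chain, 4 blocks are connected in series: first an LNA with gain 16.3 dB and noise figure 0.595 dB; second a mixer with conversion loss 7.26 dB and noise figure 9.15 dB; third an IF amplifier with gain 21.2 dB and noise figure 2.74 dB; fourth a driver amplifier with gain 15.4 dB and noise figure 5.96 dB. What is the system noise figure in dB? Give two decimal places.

1.55 dB

Convert to linear (a loss of L dB is a gain of −L dB): F_i = 10^(NF_i/10), G_i = 10^(G_i,dB/10)
  Stage 1: F_1 = 10^(0.595/10) = 1.147, G_1 = 10^(16.3/10) = 42.66
  Stage 2: F_2 = 10^(9.15/10) = 8.222, G_2 = 10^(−7.26/10) = 0.1879
  Stage 3: F_3 = 10^(2.74/10) = 1.879, G_3 = 10^(21.2/10) = 131.8
  Stage 4: F_4 = 10^(5.96/10) = 3.945, G_4 = 10^(15.4/10) = 34.67
Friis cascade:
  F = 1.147 + (8.222 − 1)/42.66 + (1.879 − 1)/8.017 + (3.945 − 1)/1057 = 1.429
NF = 10 log₁₀(1.429) = 1.55 dB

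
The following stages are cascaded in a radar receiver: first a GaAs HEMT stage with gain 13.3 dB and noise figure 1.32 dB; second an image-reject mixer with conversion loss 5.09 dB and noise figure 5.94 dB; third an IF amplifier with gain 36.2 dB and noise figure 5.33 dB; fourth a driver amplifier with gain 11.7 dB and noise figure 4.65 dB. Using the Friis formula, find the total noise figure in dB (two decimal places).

Convert to linear (a loss of L dB is a gain of −L dB): F_i = 10^(NF_i/10), G_i = 10^(G_i,dB/10)
  Stage 1: F_1 = 10^(1.32/10) = 1.355, G_1 = 10^(13.3/10) = 21.38
  Stage 2: F_2 = 10^(5.94/10) = 3.926, G_2 = 10^(−5.09/10) = 0.3097
  Stage 3: F_3 = 10^(5.33/10) = 3.412, G_3 = 10^(36.2/10) = 4169
  Stage 4: F_4 = 10^(4.65/10) = 2.917, G_4 = 10^(11.7/10) = 14.79
Friis cascade:
  F = 1.355 + (3.926 − 1)/21.38 + (3.412 − 1)/6.622 + (2.917 − 1)/2.761×10⁴ = 1.856
NF = 10 log₁₀(1.856) = 2.69 dB

2.69 dB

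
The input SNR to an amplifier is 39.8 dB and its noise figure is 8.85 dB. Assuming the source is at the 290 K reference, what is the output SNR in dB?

30.95 dB

By definition F = SNR_in/SNR_out, so in dB: SNR_out = SNR_in − NF
SNR_out = 39.8 − 8.85 = 30.95 dB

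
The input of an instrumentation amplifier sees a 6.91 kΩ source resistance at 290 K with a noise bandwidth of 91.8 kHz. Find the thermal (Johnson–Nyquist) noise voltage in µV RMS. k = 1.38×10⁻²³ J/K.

V_n = √(4kTRB)
4kTRB = 4 × 1.38×10⁻²³ × 290 × 6.91×10³ × 9.18×10⁴ = 1.02×10⁻¹¹ V²
V_n = √(1.02×10⁻¹¹) = 3.19×10⁻⁶ V = 3.19 µV

3.19 µV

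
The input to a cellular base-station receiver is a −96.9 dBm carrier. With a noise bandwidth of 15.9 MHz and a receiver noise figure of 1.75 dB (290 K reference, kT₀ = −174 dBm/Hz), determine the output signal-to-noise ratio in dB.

Noise floor: N = −174 + 10 log₁₀(B) + NF
10 log₁₀(1.59×10⁷) = 72.01 dB
N = −174 + 72.01 + 1.75 = −100.24 dBm
SNR = P_sig − N = −96.9 − (−100.24) = 3.34 dB → 3.3 dB

3.3 dB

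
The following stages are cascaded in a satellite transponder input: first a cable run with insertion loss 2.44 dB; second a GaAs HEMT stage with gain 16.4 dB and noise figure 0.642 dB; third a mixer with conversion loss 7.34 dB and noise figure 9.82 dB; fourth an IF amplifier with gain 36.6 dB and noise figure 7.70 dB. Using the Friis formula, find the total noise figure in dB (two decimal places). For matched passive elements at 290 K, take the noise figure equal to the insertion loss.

5.37 dB

Convert to linear (a loss of L dB is a gain of −L dB): F_i = 10^(NF_i/10), G_i = 10^(G_i,dB/10)
  Stage 1: F_1 = 10^(2.44/10) = 1.754, G_1 = 10^(−2.44/10) = 0.5702
  Stage 2: F_2 = 10^(0.642/10) = 1.159, G_2 = 10^(16.4/10) = 43.65
  Stage 3: F_3 = 10^(9.82/10) = 9.594, G_3 = 10^(−7.34/10) = 0.1845
  Stage 4: F_4 = 10^(7.70/10) = 5.888, G_4 = 10^(36.6/10) = 4571
Friis cascade:
  F = 1.754 + (1.159 − 1)/0.5702 + (9.594 − 1)/24.89 + (5.888 − 1)/4.592 = 3.443
NF = 10 log₁₀(3.443) = 5.37 dB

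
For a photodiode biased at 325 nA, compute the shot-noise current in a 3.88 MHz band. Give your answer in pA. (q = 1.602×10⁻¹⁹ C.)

I_n = √(2qI·B)
2qI·B = 2 × 1.602×10⁻¹⁹ × 3.25×10⁻⁷ × 3.88×10⁶ = 4.04×10⁻¹⁹ A²
I_n = √(4.04×10⁻¹⁹) = 6.36×10⁻¹⁰ A = 636 pA

636 pA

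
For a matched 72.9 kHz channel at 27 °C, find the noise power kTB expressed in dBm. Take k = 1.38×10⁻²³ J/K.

−125.2 dBm

T = 27 °C + 273.15 = 300.15 K
P_n = kTB = 1.38×10⁻²³ × 300.15 × 7.29×10⁴ = 3.02×10⁻¹⁶ W
In dBm: 10 log₁₀(3.02×10⁻¹⁶ / 10⁻³) = −125.2 dBm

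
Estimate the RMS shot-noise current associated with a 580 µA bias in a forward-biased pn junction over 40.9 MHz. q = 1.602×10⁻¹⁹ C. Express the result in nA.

87.2 nA

I_n = √(2qI·B)
2qI·B = 2 × 1.602×10⁻¹⁹ × 5.80×10⁻⁴ × 4.09×10⁷ = 7.60×10⁻¹⁵ A²
I_n = √(7.60×10⁻¹⁵) = 8.72×10⁻⁸ A = 87.2 nA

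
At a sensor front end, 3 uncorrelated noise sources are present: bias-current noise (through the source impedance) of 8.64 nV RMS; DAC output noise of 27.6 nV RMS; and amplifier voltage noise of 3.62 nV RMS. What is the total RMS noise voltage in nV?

29.1 nV

Uncorrelated sources add in power (mean-square): V_tot = √(ΣV_i²)
V_tot = √[(8.64×10⁻⁹)² + (2.76×10⁻⁸)² + (3.62×10⁻⁹)²] = 2.91×10⁻⁸ V = 29.1 nV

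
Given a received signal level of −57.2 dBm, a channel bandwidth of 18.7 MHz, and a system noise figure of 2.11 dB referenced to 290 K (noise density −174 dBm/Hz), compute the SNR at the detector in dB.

42.0 dB

Noise floor: N = −174 + 10 log₁₀(B) + NF
10 log₁₀(1.87×10⁷) = 72.72 dB
N = −174 + 72.72 + 2.11 = −99.17 dBm
SNR = P_sig − N = −57.2 − (−99.17) = 41.97 dB → 42.0 dB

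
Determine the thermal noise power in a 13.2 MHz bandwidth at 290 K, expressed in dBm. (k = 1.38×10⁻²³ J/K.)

−102.8 dBm

P_n = kTB = 1.38×10⁻²³ × 290 × 1.32×10⁷ = 5.28×10⁻¹⁴ W
In dBm: 10 log₁₀(5.28×10⁻¹⁴ / 10⁻³) = −102.8 dBm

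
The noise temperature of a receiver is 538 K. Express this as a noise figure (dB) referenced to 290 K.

F = 1 + T_e/T₀ = 1 + 538/290 = 2.85517
NF = 10 log₁₀(2.85517) = 4.56 dB

4.56 dB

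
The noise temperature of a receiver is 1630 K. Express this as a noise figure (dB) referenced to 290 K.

F = 1 + T_e/T₀ = 1 + 1630/290 = 6.62069
NF = 10 log₁₀(6.62069) = 8.21 dB

8.21 dB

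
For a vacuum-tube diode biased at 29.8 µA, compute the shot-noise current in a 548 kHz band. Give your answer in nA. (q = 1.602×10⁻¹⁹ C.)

2.29 nA

I_n = √(2qI·B)
2qI·B = 2 × 1.602×10⁻¹⁹ × 2.98×10⁻⁵ × 5.48×10⁵ = 5.23×10⁻¹⁸ A²
I_n = √(5.23×10⁻¹⁸) = 2.29×10⁻⁹ A = 2.29 nA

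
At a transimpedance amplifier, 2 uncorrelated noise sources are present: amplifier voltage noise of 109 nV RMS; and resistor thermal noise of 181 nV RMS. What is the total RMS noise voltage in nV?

Uncorrelated sources add in power (mean-square): V_tot = √(ΣV_i²)
V_tot = √[(1.09×10⁻⁷)² + (1.81×10⁻⁷)²] = 2.11×10⁻⁷ V = 211 nV

211 nV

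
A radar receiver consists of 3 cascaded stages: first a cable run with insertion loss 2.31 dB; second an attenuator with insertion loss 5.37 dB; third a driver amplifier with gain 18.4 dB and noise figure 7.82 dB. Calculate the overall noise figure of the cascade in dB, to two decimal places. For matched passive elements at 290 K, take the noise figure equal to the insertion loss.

Convert to linear (a loss of L dB is a gain of −L dB): F_i = 10^(NF_i/10), G_i = 10^(G_i,dB/10)
  Stage 1: F_1 = 10^(2.31/10) = 1.702, G_1 = 10^(−2.31/10) = 0.5875
  Stage 2: F_2 = 10^(5.37/10) = 3.443, G_2 = 10^(−5.37/10) = 0.2904
  Stage 3: F_3 = 10^(7.82/10) = 6.053, G_3 = 10^(18.4/10) = 69.18
Friis cascade:
  F = 1.702 + (3.443 − 1)/0.5875 + (6.053 − 1)/0.1706 = 35.48
NF = 10 log₁₀(35.48) = 15.50 dB

15.50 dB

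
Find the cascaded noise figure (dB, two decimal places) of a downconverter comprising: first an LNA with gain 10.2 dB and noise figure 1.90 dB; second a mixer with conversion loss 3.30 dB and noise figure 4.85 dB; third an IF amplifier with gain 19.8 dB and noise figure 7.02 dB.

4.10 dB

Convert to linear (a loss of L dB is a gain of −L dB): F_i = 10^(NF_i/10), G_i = 10^(G_i,dB/10)
  Stage 1: F_1 = 10^(1.90/10) = 1.549, G_1 = 10^(10.2/10) = 10.47
  Stage 2: F_2 = 10^(4.85/10) = 3.055, G_2 = 10^(−3.30/10) = 0.4677
  Stage 3: F_3 = 10^(7.02/10) = 5.035, G_3 = 10^(19.8/10) = 95.50
Friis cascade:
  F = 1.549 + (3.055 − 1)/10.47 + (5.035 − 1)/4.898 = 2.569
NF = 10 log₁₀(2.569) = 4.10 dB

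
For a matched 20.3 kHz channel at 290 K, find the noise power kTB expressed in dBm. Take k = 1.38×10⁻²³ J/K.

P_n = kTB = 1.38×10⁻²³ × 290 × 2.03×10⁴ = 8.12×10⁻¹⁷ W
In dBm: 10 log₁₀(8.12×10⁻¹⁷ / 10⁻³) = −130.9 dBm

−130.9 dBm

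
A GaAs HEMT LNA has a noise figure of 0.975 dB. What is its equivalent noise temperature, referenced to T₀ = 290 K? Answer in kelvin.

73.0 K

F = 10^(0.975/10) = 1.2517
T_e = (F − 1)·T₀ = (1.2517 − 1) × 290 = 73.0 K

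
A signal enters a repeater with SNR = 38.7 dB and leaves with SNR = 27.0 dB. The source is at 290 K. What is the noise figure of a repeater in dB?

NF (dB) = SNR_in(dB) − SNR_out(dB) when the source is at T₀
NF = 38.7 − 27.0 = 11.7 dB

11.7 dB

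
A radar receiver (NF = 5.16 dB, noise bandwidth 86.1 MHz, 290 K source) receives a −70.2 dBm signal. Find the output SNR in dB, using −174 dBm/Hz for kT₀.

Noise floor: N = −174 + 10 log₁₀(B) + NF
10 log₁₀(8.61×10⁷) = 79.35 dB
N = −174 + 79.35 + 5.16 = −89.49 dBm
SNR = P_sig − N = −70.2 − (−89.49) = 19.29 dB → 19.3 dB

19.3 dB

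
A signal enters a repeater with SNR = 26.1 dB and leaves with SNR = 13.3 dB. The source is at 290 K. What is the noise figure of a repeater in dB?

NF (dB) = SNR_in(dB) − SNR_out(dB) when the source is at T₀
NF = 26.1 − 13.3 = 12.8 dB

12.8 dB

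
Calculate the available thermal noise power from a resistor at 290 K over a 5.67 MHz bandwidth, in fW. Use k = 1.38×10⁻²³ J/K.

22.7 fW

P_n = kTB = 1.38×10⁻²³ × 290 × 5.67×10⁶ = 2.27×10⁻¹⁴ W = 22.7 fW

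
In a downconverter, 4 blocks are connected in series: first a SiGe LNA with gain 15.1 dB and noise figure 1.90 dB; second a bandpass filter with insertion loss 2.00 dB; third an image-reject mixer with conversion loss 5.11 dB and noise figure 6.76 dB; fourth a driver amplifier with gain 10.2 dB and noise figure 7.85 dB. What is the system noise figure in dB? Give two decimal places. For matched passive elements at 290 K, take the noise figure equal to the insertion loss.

Convert to linear (a loss of L dB is a gain of −L dB): F_i = 10^(NF_i/10), G_i = 10^(G_i,dB/10)
  Stage 1: F_1 = 10^(1.90/10) = 1.549, G_1 = 10^(15.1/10) = 32.36
  Stage 2: F_2 = 10^(2.00/10) = 1.585, G_2 = 10^(−2.00/10) = 0.6310
  Stage 3: F_3 = 10^(6.76/10) = 4.742, G_3 = 10^(−5.11/10) = 0.3083
  Stage 4: F_4 = 10^(7.85/10) = 6.095, G_4 = 10^(10.2/10) = 10.47
Friis cascade:
  F = 1.549 + (1.585 − 1)/32.36 + (4.742 − 1)/20.42 + (6.095 − 1)/6.295 = 2.560
NF = 10 log₁₀(2.560) = 4.08 dB

4.08 dB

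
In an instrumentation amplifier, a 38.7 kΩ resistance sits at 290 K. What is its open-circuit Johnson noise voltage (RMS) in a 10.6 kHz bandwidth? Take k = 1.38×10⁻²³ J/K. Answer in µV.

V_n = √(4kTRB)
4kTRB = 4 × 1.38×10⁻²³ × 290 × 3.87×10⁴ × 1.06×10⁴ = 6.57×10⁻¹² V²
V_n = √(6.57×10⁻¹²) = 2.56×10⁻⁶ V = 2.56 µV

2.56 µV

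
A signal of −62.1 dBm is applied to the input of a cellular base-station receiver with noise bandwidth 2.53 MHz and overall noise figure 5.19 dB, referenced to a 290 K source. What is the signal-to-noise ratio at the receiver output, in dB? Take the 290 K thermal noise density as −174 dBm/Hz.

42.7 dB

Noise floor: N = −174 + 10 log₁₀(B) + NF
10 log₁₀(2.53×10⁶) = 64.03 dB
N = −174 + 64.03 + 5.19 = −104.78 dBm
SNR = P_sig − N = −62.1 − (−104.78) = 42.68 dB → 42.7 dB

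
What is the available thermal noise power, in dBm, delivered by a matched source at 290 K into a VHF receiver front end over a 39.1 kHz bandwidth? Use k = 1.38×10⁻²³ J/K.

P_n = kTB = 1.38×10⁻²³ × 290 × 3.91×10⁴ = 1.56×10⁻¹⁶ W
In dBm: 10 log₁₀(1.56×10⁻¹⁶ / 10⁻³) = −128.1 dBm

−128.1 dBm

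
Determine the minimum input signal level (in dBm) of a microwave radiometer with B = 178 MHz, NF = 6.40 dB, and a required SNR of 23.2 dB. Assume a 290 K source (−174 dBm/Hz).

Sensitivity = −174 + 10 log₁₀(B) + NF + SNR_min
= −174 + 82.5 + 6.40 + 23.2
= −61.90 dBm → −61.9 dBm

−61.9 dBm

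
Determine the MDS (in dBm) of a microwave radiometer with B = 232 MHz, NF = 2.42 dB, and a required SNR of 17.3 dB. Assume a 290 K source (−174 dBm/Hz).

Sensitivity = −174 + 10 log₁₀(B) + NF + SNR_min
= −174 + 83.65 + 2.42 + 17.3
= −70.63 dBm → −70.6 dBm

−70.6 dBm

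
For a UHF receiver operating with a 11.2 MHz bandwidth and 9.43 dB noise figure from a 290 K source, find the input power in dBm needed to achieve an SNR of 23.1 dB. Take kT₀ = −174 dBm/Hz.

−71.0 dBm

Sensitivity = −174 + 10 log₁₀(B) + NF + SNR_min
= −174 + 70.49 + 9.43 + 23.1
= −70.98 dBm → −71.0 dBm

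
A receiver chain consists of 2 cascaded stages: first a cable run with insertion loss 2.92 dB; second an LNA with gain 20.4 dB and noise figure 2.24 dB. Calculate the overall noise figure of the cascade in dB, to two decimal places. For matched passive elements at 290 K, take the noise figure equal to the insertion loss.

5.16 dB

Convert to linear (a loss of L dB is a gain of −L dB): F_i = 10^(NF_i/10), G_i = 10^(G_i,dB/10)
  Stage 1: F_1 = 10^(2.92/10) = 1.959, G_1 = 10^(−2.92/10) = 0.5105
  Stage 2: F_2 = 10^(2.24/10) = 1.675, G_2 = 10^(20.4/10) = 109.6
Friis cascade:
  F = 1.959 + (1.675 − 1)/0.5105 = 3.281
NF = 10 log₁₀(3.281) = 5.16 dB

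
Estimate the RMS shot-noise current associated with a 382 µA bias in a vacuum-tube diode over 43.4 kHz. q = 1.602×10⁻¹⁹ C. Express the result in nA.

I_n = √(2qI·B)
2qI·B = 2 × 1.602×10⁻¹⁹ × 3.82×10⁻⁴ × 4.34×10⁴ = 5.31×10⁻¹⁸ A²
I_n = √(5.31×10⁻¹⁸) = 2.30×10⁻⁹ A = 2.30 nA

2.30 nA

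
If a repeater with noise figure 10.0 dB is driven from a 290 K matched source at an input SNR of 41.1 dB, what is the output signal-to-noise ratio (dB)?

By definition F = SNR_in/SNR_out, so in dB: SNR_out = SNR_in − NF
SNR_out = 41.1 − 10.0 = 31.1 dB

31.1 dB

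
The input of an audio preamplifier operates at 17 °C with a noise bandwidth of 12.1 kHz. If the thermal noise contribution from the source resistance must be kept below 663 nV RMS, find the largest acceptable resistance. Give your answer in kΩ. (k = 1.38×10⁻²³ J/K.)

T = 17 °C + 273.15 = 290.15 K
Johnson–Nyquist: V_n = √(4kTRB) ⇒ R = V_n² / (4kTB)
4kTB = 4 × 1.38×10⁻²³ × 290.15 × 1.21×10⁴ = 1.94×10⁻¹⁶
R = (6.63×10⁻⁷)² / 1.94×10⁻¹⁶ = 2.27×10³ Ω = 2.27 kΩ

2.27 kΩ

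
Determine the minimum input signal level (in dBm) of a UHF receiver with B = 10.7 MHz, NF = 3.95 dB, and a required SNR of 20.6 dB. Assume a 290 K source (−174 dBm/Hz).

Sensitivity = −174 + 10 log₁₀(B) + NF + SNR_min
= −174 + 70.29 + 3.95 + 20.6
= −79.16 dBm → −79.2 dBm

−79.2 dBm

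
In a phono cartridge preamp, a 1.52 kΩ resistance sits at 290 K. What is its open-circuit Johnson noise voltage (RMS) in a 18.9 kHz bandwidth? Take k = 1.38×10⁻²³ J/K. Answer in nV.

V_n = √(4kTRB)
4kTRB = 4 × 1.38×10⁻²³ × 290 × 1.52×10³ × 1.89×10⁴ = 4.60×10⁻¹³ V²
V_n = √(4.60×10⁻¹³) = 6.78×10⁻⁷ V = 678 nV

678 nV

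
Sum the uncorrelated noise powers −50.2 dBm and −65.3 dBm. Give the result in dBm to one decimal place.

−50.1 dBm

Convert to linear, add, convert back:
P₁ = 9.55×10⁻⁹ W, P₂ = 2.95×10⁻¹⁰ W
P_tot = 9.85×10⁻⁹ W → 10 log₁₀(P_tot / 10⁻³) = −50.1 dBm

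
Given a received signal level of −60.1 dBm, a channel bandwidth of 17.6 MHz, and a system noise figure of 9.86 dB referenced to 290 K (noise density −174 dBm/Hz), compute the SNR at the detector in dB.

31.6 dB

Noise floor: N = −174 + 10 log₁₀(B) + NF
10 log₁₀(1.76×10⁷) = 72.46 dB
N = −174 + 72.46 + 9.86 = −91.68 dBm
SNR = P_sig − N = −60.1 − (−91.68) = 31.58 dB → 31.6 dB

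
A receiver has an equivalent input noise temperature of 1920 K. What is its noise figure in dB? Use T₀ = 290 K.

8.82 dB

F = 1 + T_e/T₀ = 1 + 1920/290 = 7.62069
NF = 10 log₁₀(7.62069) = 8.82 dB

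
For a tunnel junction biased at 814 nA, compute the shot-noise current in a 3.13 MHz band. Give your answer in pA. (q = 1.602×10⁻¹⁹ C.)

I_n = √(2qI·B)
2qI·B = 2 × 1.602×10⁻¹⁹ × 8.14×10⁻⁷ × 3.13×10⁶ = 8.16×10⁻¹⁹ A²
I_n = √(8.16×10⁻¹⁹) = 9.04×10⁻¹⁰ A = 904 pA

904 pA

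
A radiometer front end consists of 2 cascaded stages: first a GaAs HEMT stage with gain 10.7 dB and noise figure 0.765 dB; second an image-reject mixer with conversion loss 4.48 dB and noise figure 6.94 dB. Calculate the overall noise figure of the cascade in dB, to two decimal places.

Convert to linear (a loss of L dB is a gain of −L dB): F_i = 10^(NF_i/10), G_i = 10^(G_i,dB/10)
  Stage 1: F_1 = 10^(0.765/10) = 1.193, G_1 = 10^(10.7/10) = 11.75
  Stage 2: F_2 = 10^(6.94/10) = 4.943, G_2 = 10^(−4.48/10) = 0.3565
Friis cascade:
  F = 1.193 + (4.943 − 1)/11.75 = 1.528
NF = 10 log₁₀(1.528) = 1.84 dB

1.84 dB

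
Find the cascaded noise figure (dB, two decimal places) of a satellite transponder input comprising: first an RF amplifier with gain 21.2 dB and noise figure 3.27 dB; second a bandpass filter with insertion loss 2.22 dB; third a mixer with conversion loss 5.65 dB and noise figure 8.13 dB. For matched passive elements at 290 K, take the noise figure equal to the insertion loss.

3.42 dB

Convert to linear (a loss of L dB is a gain of −L dB): F_i = 10^(NF_i/10), G_i = 10^(G_i,dB/10)
  Stage 1: F_1 = 10^(3.27/10) = 2.123, G_1 = 10^(21.2/10) = 131.8
  Stage 2: F_2 = 10^(2.22/10) = 1.667, G_2 = 10^(−2.22/10) = 0.5998
  Stage 3: F_3 = 10^(8.13/10) = 6.501, G_3 = 10^(−5.65/10) = 0.2723
Friis cascade:
  F = 2.123 + (1.667 − 1)/131.8 + (6.501 − 1)/79.07 = 2.198
NF = 10 log₁₀(2.198) = 3.42 dB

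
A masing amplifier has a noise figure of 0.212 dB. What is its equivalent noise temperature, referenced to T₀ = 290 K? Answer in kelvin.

F = 10^(0.212/10) = 1.05003
T_e = (F − 1)·T₀ = (1.05003 − 1) × 290 = 14.5 K

14.5 K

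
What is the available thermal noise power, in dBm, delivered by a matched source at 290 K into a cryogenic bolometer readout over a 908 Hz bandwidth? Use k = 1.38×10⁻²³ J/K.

P_n = kTB = 1.38×10⁻²³ × 290 × 9.08×10² = 3.63×10⁻¹⁸ W
In dBm: 10 log₁₀(3.63×10⁻¹⁸ / 10⁻³) = −144.4 dBm

−144.4 dBm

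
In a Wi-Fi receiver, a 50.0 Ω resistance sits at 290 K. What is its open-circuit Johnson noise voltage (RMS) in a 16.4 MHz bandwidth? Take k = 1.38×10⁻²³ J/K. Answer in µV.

3.62 µV

V_n = √(4kTRB)
4kTRB = 4 × 1.38×10⁻²³ × 290 × 5.00×10¹ × 1.64×10⁷ = 1.31×10⁻¹¹ V²
V_n = √(1.31×10⁻¹¹) = 3.62×10⁻⁶ V = 3.62 µV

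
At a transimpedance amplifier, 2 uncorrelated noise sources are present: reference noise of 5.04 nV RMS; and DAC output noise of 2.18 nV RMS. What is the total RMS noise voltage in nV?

5.49 nV

Uncorrelated sources add in power (mean-square): V_tot = √(ΣV_i²)
V_tot = √[(5.04×10⁻⁹)² + (2.18×10⁻⁹)²] = 5.49×10⁻⁹ V = 5.49 nV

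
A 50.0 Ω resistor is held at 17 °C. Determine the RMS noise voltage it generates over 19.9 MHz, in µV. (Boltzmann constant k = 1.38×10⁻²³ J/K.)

T = 17 °C + 273.15 = 290.15 K
V_n = √(4kTRB)
4kTRB = 4 × 1.38×10⁻²³ × 290.15 × 5.00×10¹ × 1.99×10⁷ = 1.59×10⁻¹¹ V²
V_n = √(1.59×10⁻¹¹) = 3.99×10⁻⁶ V = 3.99 µV

3.99 µV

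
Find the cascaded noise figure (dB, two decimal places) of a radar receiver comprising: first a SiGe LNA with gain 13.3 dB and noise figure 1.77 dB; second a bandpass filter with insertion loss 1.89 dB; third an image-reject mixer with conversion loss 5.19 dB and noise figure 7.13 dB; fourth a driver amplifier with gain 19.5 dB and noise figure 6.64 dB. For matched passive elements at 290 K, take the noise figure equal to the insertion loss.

4.30 dB

Convert to linear (a loss of L dB is a gain of −L dB): F_i = 10^(NF_i/10), G_i = 10^(G_i,dB/10)
  Stage 1: F_1 = 10^(1.77/10) = 1.503, G_1 = 10^(13.3/10) = 21.38
  Stage 2: F_2 = 10^(1.89/10) = 1.545, G_2 = 10^(−1.89/10) = 0.6471
  Stage 3: F_3 = 10^(7.13/10) = 5.164, G_3 = 10^(−5.19/10) = 0.3027
  Stage 4: F_4 = 10^(6.64/10) = 4.613, G_4 = 10^(19.5/10) = 89.13
Friis cascade:
  F = 1.503 + (1.545 − 1)/21.38 + (5.164 − 1)/13.84 + (4.613 − 1)/4.188 = 2.692
NF = 10 log₁₀(2.692) = 4.30 dB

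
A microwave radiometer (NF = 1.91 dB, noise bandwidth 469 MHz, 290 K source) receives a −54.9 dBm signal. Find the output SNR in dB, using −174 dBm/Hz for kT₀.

30.5 dB

Noise floor: N = −174 + 10 log₁₀(B) + NF
10 log₁₀(4.69×10⁸) = 86.71 dB
N = −174 + 86.71 + 1.91 = −85.38 dBm
SNR = P_sig − N = −54.9 − (−85.38) = 30.48 dB → 30.5 dB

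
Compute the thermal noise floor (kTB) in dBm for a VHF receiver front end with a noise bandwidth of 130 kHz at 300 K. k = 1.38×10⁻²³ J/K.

−122.7 dBm

P_n = kTB = 1.38×10⁻²³ × 300 × 1.30×10⁵ = 5.38×10⁻¹⁶ W
In dBm: 10 log₁₀(5.38×10⁻¹⁶ / 10⁻³) = −122.7 dBm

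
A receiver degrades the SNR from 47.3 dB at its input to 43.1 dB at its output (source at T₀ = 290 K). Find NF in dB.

4.2 dB

NF (dB) = SNR_in(dB) − SNR_out(dB) when the source is at T₀
NF = 47.3 − 43.1 = 4.2 dB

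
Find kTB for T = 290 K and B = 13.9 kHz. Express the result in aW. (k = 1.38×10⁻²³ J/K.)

P_n = kTB = 1.38×10⁻²³ × 290 × 1.39×10⁴ = 5.56×10⁻¹⁷ W = 55.6 aW

55.6 aW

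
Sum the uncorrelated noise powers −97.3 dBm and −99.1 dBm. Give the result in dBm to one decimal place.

−95.1 dBm

Convert to linear, add, convert back:
P₁ = 1.86×10⁻¹³ W, P₂ = 1.23×10⁻¹³ W
P_tot = 3.09×10⁻¹³ W → 10 log₁₀(P_tot / 10⁻³) = −95.1 dBm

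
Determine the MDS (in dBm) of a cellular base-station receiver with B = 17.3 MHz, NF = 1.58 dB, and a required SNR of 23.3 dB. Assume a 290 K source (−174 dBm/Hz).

−76.7 dBm

Sensitivity = −174 + 10 log₁₀(B) + NF + SNR_min
= −174 + 72.38 + 1.58 + 23.3
= −76.74 dBm → −76.7 dBm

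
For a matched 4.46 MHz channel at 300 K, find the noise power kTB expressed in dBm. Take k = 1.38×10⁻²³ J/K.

−107.3 dBm

P_n = kTB = 1.38×10⁻²³ × 300 × 4.46×10⁶ = 1.85×10⁻¹⁴ W
In dBm: 10 log₁₀(1.85×10⁻¹⁴ / 10⁻³) = −107.3 dBm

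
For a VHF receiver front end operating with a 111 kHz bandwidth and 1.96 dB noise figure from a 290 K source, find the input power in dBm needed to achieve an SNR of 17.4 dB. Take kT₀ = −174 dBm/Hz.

Sensitivity = −174 + 10 log₁₀(B) + NF + SNR_min
= −174 + 50.45 + 1.96 + 17.4
= −104.19 dBm → −104.2 dBm

−104.2 dBm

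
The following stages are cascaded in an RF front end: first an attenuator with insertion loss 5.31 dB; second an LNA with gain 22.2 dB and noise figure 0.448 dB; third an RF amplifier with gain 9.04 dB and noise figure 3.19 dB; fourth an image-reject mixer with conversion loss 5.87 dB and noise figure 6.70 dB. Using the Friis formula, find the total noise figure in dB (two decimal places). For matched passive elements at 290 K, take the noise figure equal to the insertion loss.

5.79 dB

Convert to linear (a loss of L dB is a gain of −L dB): F_i = 10^(NF_i/10), G_i = 10^(G_i,dB/10)
  Stage 1: F_1 = 10^(5.31/10) = 3.396, G_1 = 10^(−5.31/10) = 0.2944
  Stage 2: F_2 = 10^(0.448/10) = 1.109, G_2 = 10^(22.2/10) = 166.0
  Stage 3: F_3 = 10^(3.19/10) = 2.084, G_3 = 10^(9.04/10) = 8.017
  Stage 4: F_4 = 10^(6.70/10) = 4.677, G_4 = 10^(−5.87/10) = 0.2588
Friis cascade:
  F = 3.396 + (1.109 − 1)/0.2944 + (2.084 − 1)/48.87 + (4.677 − 1)/391.7 = 3.797
NF = 10 log₁₀(3.797) = 5.79 dB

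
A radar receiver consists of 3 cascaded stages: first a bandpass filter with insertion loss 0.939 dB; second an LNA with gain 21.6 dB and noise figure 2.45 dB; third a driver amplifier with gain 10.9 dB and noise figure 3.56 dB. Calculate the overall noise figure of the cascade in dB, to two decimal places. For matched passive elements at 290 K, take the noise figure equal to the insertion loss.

Convert to linear (a loss of L dB is a gain of −L dB): F_i = 10^(NF_i/10), G_i = 10^(G_i,dB/10)
  Stage 1: F_1 = 10^(0.939/10) = 1.241, G_1 = 10^(−0.939/10) = 0.8056
  Stage 2: F_2 = 10^(2.45/10) = 1.758, G_2 = 10^(21.6/10) = 144.5
  Stage 3: F_3 = 10^(3.56/10) = 2.270, G_3 = 10^(10.9/10) = 12.30
Friis cascade:
  F = 1.241 + (1.758 − 1)/0.8056 + (2.270 − 1)/116.4 = 2.193
NF = 10 log₁₀(2.193) = 3.41 dB

3.41 dB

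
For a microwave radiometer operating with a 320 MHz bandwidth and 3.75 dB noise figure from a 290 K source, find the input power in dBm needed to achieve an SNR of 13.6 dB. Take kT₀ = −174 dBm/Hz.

−71.6 dBm

Sensitivity = −174 + 10 log₁₀(B) + NF + SNR_min
= −174 + 85.05 + 3.75 + 13.6
= −71.60 dBm → −71.6 dBm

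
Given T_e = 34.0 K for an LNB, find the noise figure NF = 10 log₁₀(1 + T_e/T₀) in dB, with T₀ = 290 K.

0.481 dB

F = 1 + T_e/T₀ = 1 + 34.0/290 = 1.11724
NF = 10 log₁₀(1.11724) = 0.481 dB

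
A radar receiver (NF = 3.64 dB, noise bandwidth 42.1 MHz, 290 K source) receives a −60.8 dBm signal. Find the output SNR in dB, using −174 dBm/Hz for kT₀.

Noise floor: N = −174 + 10 log₁₀(B) + NF
10 log₁₀(4.21×10⁷) = 76.24 dB
N = −174 + 76.24 + 3.64 = −94.12 dBm
SNR = P_sig − N = −60.8 − (−94.12) = 33.32 dB → 33.3 dB

33.3 dB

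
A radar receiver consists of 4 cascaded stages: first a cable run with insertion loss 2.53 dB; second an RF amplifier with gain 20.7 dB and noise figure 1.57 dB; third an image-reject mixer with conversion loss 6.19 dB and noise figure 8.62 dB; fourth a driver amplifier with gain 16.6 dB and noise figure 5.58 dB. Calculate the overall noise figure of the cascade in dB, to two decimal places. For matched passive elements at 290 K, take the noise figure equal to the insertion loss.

4.52 dB

Convert to linear (a loss of L dB is a gain of −L dB): F_i = 10^(NF_i/10), G_i = 10^(G_i,dB/10)
  Stage 1: F_1 = 10^(2.53/10) = 1.791, G_1 = 10^(−2.53/10) = 0.5585
  Stage 2: F_2 = 10^(1.57/10) = 1.435, G_2 = 10^(20.7/10) = 117.5
  Stage 3: F_3 = 10^(8.62/10) = 7.278, G_3 = 10^(−6.19/10) = 0.2404
  Stage 4: F_4 = 10^(5.58/10) = 3.614, G_4 = 10^(16.6/10) = 45.71
Friis cascade:
  F = 1.791 + (1.435 − 1)/0.5585 + (7.278 − 1)/65.61 + (3.614 − 1)/15.78 = 2.832
NF = 10 log₁₀(2.832) = 4.52 dB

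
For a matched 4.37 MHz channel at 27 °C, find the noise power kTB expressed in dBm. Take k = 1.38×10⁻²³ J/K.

T = 27 °C + 273.15 = 300.15 K
P_n = kTB = 1.38×10⁻²³ × 300.15 × 4.37×10⁶ = 1.81×10⁻¹⁴ W
In dBm: 10 log₁₀(1.81×10⁻¹⁴ / 10⁻³) = −107.4 dBm

−107.4 dBm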